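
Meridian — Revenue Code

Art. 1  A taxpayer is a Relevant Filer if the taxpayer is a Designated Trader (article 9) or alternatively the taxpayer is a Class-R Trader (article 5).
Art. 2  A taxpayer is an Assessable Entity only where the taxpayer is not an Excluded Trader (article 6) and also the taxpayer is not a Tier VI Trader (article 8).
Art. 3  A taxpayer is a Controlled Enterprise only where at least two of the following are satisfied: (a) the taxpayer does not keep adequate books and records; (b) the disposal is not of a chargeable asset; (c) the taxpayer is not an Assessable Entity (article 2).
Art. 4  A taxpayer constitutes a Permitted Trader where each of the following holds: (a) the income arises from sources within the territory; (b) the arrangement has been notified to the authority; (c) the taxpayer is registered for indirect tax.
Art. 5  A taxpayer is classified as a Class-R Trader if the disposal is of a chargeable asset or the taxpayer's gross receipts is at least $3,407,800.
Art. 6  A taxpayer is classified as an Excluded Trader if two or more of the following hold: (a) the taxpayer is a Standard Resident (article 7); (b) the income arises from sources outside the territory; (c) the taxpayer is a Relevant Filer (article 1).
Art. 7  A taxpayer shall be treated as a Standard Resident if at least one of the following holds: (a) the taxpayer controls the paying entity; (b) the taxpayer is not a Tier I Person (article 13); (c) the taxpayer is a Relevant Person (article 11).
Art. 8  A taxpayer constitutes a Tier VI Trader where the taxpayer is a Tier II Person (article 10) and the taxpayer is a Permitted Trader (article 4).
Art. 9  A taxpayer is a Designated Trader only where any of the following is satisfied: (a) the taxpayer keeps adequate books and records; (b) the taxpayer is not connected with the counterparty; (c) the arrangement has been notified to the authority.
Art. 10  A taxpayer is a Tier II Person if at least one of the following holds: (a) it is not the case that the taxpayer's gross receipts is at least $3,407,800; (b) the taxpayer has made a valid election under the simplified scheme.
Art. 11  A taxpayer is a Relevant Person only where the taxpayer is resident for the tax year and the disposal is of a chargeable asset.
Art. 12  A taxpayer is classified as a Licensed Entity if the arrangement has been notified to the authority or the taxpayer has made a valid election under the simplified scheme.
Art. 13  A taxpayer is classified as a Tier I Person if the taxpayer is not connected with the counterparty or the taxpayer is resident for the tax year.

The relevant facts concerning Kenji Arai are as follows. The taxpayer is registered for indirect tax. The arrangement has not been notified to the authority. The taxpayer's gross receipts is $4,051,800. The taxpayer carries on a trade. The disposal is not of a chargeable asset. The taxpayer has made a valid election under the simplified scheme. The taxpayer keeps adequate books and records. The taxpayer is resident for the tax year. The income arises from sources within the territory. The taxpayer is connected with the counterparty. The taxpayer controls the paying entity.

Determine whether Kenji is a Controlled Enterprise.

article 13 — Tier I Person: [the taxpayer is not connected with the counterparty? no] OR [the taxpayer is resident for the tax year? yes] → satisfied.
article 11 — Relevant Person: [the taxpayer is resident for the tax year? yes] AND [the disposal is of a chargeable asset? no] → not satisfied.
article 7 — Standard Resident: [the taxpayer controls the paying entity? yes] OR [not a Tier I Person (article 13)? no] OR [Relevant Person (article 11)? no] → satisfied.
article 9 — Designated Trader: [the taxpayer keeps adequate books and records? yes] OR [the taxpayer is not connected with the counterparty? no] OR [the arrangement has been notified to the authority? no] → satisfied.
article 5 — Class-R Trader: [the disposal is of a chargeable asset? no] OR [taxpayer's gross receipts: $4,051,800 ≥ $3,407,800? yes] → satisfied.
article 1 — Relevant Filer: [Designated Trader (article 9)? yes] OR [Class-R Trader (article 5)? yes] → satisfied.
article 6 — Excluded Trader: Standard Resident (article 7)? yes; the income arises from sources outside the territory? no; Relevant Filer (article 1)? yes — 2 of 3 hold (need ≥2) → satisfied.
article 10 — Tier II Person: [taxpayer's gross receipts: $4,051,800 ≥ $3,407,800? yes, so negated condition no] OR [the taxpayer has made a valid election under the simplified scheme? yes] → satisfied.
article 4 — Permitted Trader: [the income arises from sources within the territory? yes] AND [the arrangement has been notified to the authority? no] AND [the taxpayer is registered for indirect tax? yes] → not satisfied.
article 8 — Tier VI Trader: [Tier II Person (article 10)? yes] AND [Permitted Trader (article 4)? no] → not satisfied.
article 2 — Assessable Entity: [not an Excluded Trader (article 6)? no] AND [not a Tier VI Trader (article 8)? yes] → not satisfied.
article 3 — Controlled Enterprise: the taxpayer does not keep adequate books and records? no; the disposal is not of a chargeable asset? yes; not an Assessable Entity (article 2)? yes — 2 of 3 hold (need ≥2) → satisfied.

Yes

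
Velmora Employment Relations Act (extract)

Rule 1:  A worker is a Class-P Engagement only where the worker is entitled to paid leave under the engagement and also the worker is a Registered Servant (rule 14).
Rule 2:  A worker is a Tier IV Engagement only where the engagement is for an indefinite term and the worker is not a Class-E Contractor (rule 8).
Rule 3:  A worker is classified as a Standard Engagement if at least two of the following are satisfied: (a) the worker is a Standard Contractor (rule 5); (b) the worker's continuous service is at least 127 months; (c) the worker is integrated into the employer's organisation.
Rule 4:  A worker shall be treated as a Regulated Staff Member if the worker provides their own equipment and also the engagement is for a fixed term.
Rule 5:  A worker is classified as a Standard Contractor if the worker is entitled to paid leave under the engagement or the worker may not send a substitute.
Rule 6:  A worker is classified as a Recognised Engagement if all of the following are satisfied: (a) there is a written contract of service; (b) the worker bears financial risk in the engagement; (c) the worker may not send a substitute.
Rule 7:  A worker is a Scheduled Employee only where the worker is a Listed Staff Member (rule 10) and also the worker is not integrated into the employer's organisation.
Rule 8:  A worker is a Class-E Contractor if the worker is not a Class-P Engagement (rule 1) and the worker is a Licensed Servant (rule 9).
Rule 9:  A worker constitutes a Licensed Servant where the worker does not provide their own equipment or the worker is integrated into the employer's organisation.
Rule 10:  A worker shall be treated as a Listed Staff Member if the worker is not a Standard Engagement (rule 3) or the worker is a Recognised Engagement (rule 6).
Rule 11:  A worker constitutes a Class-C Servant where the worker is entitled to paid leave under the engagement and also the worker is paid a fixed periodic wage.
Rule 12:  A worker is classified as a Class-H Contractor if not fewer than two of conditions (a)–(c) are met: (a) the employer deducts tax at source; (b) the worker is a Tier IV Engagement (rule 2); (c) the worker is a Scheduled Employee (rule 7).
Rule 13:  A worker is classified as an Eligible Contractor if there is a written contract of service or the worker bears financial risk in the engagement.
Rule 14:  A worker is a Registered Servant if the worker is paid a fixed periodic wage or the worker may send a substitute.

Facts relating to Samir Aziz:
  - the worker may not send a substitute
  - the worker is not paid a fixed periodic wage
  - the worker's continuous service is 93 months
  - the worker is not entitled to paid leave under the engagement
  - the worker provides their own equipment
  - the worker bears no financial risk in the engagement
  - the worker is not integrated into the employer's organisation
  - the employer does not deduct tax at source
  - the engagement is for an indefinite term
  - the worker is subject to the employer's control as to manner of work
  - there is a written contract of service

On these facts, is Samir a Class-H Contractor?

Yes

rule 14 — Registered Servant: [the worker is paid a fixed periodic wage? no] OR [the worker may send a substitute? no] → not satisfied.
rule 1 — Class-P Engagement: [the worker is entitled to paid leave under the engagement? no] AND [Registered Servant (rule 14)? no] → not satisfied.
rule 9 — Licensed Servant: [the worker does not provide their own equipment? no] OR [the worker is integrated into the employer's organisation? no] → not satisfied.
rule 8 — Class-E Contractor: [not a Class-P Engagement (rule 1)? yes] AND [Licensed Servant (rule 9)? no] → not satisfied.
rule 2 — Tier IV Engagement: [the engagement is for an indefinite term? yes] AND [not a Class-E Contractor (rule 8)? yes] → satisfied.
rule 5 — Standard Contractor: [the worker is entitled to paid leave under the engagement? no] OR [the worker may not send a substitute? yes] → satisfied.
rule 3 — Standard Engagement: Standard Contractor (rule 5)? yes; worker's continuous service: 93 months ≥ 127 months? no; the worker is integrated into the employer's organisation? no — 1 of 3 hold (need ≥2) → not satisfied.
rule 6 — Recognised Engagement: [there is a written contract of service? yes] AND [the worker bears financial risk in the engagement? no] AND [the worker may not send a substitute? yes] → not satisfied.
rule 10 — Listed Staff Member: [not a Standard Engagement (rule 3)? yes] OR [Recognised Engagement (rule 6)? no] → satisfied.
rule 7 — Scheduled Employee: [Listed Staff Member (rule 10)? yes] AND [the worker is not integrated into the employer's organisation? yes] → satisfied.
rule 12 — Class-H Contractor: the employer deducts tax at source? no; Tier IV Engagement (rule 2)? yes; Scheduled Employee (rule 7)? yes — 2 of 3 hold (need ≥2) → satisfied.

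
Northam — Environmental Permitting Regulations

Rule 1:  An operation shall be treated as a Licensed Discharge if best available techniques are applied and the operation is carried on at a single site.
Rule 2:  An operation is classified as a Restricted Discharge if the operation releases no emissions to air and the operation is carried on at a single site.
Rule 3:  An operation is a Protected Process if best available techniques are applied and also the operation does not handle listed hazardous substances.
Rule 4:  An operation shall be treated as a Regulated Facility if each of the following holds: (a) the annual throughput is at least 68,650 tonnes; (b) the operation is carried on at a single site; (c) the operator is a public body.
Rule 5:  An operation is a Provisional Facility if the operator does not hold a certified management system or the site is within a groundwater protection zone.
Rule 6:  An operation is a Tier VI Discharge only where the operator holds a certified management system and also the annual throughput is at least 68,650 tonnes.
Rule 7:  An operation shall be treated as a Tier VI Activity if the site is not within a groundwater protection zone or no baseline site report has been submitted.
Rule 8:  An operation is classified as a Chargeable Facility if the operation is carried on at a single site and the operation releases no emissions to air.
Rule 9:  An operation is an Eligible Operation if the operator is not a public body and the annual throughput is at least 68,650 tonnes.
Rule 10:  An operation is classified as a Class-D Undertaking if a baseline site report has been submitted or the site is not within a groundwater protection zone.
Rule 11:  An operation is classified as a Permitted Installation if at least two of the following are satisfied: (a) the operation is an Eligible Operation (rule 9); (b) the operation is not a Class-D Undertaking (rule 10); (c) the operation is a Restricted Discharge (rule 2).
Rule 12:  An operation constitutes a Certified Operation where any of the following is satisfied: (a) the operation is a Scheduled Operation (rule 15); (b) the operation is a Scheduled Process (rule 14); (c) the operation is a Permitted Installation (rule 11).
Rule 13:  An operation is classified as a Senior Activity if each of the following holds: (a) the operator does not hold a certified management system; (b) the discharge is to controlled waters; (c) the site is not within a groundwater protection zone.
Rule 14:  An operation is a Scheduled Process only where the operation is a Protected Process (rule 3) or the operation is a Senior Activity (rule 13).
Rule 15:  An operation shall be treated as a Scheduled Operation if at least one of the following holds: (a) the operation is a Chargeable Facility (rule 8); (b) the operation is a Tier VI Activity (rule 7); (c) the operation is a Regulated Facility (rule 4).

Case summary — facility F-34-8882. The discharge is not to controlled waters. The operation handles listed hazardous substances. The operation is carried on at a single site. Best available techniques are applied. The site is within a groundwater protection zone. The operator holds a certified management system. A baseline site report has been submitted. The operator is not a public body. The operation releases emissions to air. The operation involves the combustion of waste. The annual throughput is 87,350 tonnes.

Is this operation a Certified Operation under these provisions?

No

rule 8 — Chargeable Facility: [the operation is carried on at a single site? yes] AND [the operation releases no emissions to air? no] → not satisfied.
rule 7 — Tier VI Activity: [the site is not within a groundwater protection zone? no] OR [no baseline site report has been submitted? no] → not satisfied.
rule 4 — Regulated Facility: [annual throughput: 87,350 tonnes ≥ 68,650 tonnes? yes] AND [the operation is carried on at a single site? yes] AND [the operator is a public body? no] → not satisfied.
rule 15 — Scheduled Operation: [Chargeable Facility (rule 8)? no] OR [Tier VI Activity (rule 7)? no] OR [Regulated Facility (rule 4)? no] → not satisfied.
rule 3 — Protected Process: [best available techniques are applied? yes] AND [the operation does not handle listed hazardous substances? no] → not satisfied.
rule 13 — Senior Activity: [the operator does not hold a certified management system? no] AND [the discharge is to controlled waters? no] AND [the site is not within a groundwater protection zone? no] → not satisfied.
rule 14 — Scheduled Process: [Protected Process (rule 3)? no] OR [Senior Activity (rule 13)? no] → not satisfied.
rule 9 — Eligible Operation: [the operator is not a public body? yes] AND [annual throughput: 87,350 tonnes ≥ 68,650 tonnes? yes] → satisfied.
rule 10 — Class-D Undertaking: [a baseline site report has been submitted? yes] OR [the site is not within a groundwater protection zone? no] → satisfied.
rule 2 — Restricted Discharge: [the operation releases no emissions to air? no] AND [the operation is carried on at a single site? yes] → not satisfied.
rule 11 — Permitted Installation: Eligible Operation (rule 9)? yes; not a Class-D Undertaking (rule 10)? no; Restricted Discharge (rule 2)? no — 1 of 3 hold (need ≥2) → not satisfied.
rule 12 — Certified Operation: [Scheduled Operation (rule 15)? no] OR [Scheduled Process (rule 14)? no] OR [Permitted Installation (rule 11)? no] → not satisfied.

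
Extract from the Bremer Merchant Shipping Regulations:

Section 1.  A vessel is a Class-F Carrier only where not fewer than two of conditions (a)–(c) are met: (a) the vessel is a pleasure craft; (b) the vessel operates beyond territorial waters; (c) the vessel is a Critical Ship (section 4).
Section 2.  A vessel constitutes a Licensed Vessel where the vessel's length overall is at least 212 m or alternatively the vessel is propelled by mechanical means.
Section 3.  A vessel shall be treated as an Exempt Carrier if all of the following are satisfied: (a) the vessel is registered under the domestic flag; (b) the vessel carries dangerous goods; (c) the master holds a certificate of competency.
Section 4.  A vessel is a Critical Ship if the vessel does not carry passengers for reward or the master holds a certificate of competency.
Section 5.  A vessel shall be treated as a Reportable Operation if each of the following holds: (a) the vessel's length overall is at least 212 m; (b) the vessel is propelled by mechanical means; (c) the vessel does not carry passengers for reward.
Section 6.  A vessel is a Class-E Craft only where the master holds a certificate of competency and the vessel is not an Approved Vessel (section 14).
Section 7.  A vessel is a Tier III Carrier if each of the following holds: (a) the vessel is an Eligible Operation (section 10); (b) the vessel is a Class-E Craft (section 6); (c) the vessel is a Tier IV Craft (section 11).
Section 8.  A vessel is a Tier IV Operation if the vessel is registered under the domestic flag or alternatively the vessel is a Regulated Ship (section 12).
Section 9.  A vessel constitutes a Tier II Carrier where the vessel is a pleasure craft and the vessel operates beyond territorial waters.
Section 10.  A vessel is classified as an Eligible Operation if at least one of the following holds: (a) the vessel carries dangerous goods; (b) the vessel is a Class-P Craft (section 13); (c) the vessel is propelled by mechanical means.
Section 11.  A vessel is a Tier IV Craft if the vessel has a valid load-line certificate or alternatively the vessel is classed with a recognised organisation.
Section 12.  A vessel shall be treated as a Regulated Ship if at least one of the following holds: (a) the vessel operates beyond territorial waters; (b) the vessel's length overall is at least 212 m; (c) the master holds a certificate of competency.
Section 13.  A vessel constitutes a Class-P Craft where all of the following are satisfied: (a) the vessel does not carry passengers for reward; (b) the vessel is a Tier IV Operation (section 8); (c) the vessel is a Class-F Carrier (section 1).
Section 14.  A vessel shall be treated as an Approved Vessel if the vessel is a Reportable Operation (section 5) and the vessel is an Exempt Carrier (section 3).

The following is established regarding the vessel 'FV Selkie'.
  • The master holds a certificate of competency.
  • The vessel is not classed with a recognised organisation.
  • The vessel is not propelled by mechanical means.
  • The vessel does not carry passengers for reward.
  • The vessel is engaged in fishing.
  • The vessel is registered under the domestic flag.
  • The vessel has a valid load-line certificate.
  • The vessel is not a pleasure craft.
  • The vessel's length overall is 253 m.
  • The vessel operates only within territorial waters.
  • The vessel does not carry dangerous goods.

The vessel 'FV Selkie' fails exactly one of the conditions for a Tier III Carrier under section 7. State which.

section 12 — Regulated Ship: [the vessel operates beyond territorial waters? no] OR [vessel's length overall: 253 m ≥ 212 m? yes] OR [the master holds a certificate of competency? yes] → satisfied.
section 8 — Tier IV Operation: [the vessel is registered under the domestic flag? yes] OR [Regulated Ship (section 12)? yes] → satisfied.
section 4 — Critical Ship: [the vessel does not carry passengers for reward? yes] OR [the master holds a certificate of competency? yes] → satisfied.
section 1 — Class-F Carrier: the vessel is a pleasure craft? no; the vessel operates beyond territorial waters? no; Critical Ship (section 4)? yes — 1 of 3 hold (need ≥2) → not satisfied.
section 13 — Class-P Craft: [the vessel does not carry passengers for reward? yes] AND [Tier IV Operation (section 8)? yes] AND [Class-F Carrier (section 1)? no] → not satisfied.
section 10 — Eligible Operation: [the vessel carries dangerous goods? no] OR [Class-P Craft (section 13)? no] OR [the vessel is propelled by mechanical means? no] → not satisfied.
section 5 — Reportable Operation: [vessel's length overall: 253 m ≥ 212 m? yes] AND [the vessel is propelled by mechanical means? no] AND [the vessel does not carry passengers for reward? yes] → not satisfied.
section 3 — Exempt Carrier: [the vessel is registered under the domestic flag? yes] AND [the vessel carries dangerous goods? no] AND [the master holds a certificate of competency? yes] → not satisfied.
section 14 — Approved Vessel: [Reportable Operation (section 5)? no] AND [Exempt Carrier (section 3)? no] → not satisfied.
section 6 — Class-E Craft: [the master holds a certificate of competency? yes] AND [not an Approved Vessel (section 14)? yes] → satisfied.
section 11 — Tier IV Craft: [the vessel has a valid load-line certificate? yes] OR [the vessel is classed with a recognised organisation? no] → satisfied.
section 7 — Tier III Carrier: [Eligible Operation (section 10)? no] AND [Class-E Craft (section 6)? yes] AND [Tier IV Craft (section 11)? yes] → not satisfied.

Eligible Operation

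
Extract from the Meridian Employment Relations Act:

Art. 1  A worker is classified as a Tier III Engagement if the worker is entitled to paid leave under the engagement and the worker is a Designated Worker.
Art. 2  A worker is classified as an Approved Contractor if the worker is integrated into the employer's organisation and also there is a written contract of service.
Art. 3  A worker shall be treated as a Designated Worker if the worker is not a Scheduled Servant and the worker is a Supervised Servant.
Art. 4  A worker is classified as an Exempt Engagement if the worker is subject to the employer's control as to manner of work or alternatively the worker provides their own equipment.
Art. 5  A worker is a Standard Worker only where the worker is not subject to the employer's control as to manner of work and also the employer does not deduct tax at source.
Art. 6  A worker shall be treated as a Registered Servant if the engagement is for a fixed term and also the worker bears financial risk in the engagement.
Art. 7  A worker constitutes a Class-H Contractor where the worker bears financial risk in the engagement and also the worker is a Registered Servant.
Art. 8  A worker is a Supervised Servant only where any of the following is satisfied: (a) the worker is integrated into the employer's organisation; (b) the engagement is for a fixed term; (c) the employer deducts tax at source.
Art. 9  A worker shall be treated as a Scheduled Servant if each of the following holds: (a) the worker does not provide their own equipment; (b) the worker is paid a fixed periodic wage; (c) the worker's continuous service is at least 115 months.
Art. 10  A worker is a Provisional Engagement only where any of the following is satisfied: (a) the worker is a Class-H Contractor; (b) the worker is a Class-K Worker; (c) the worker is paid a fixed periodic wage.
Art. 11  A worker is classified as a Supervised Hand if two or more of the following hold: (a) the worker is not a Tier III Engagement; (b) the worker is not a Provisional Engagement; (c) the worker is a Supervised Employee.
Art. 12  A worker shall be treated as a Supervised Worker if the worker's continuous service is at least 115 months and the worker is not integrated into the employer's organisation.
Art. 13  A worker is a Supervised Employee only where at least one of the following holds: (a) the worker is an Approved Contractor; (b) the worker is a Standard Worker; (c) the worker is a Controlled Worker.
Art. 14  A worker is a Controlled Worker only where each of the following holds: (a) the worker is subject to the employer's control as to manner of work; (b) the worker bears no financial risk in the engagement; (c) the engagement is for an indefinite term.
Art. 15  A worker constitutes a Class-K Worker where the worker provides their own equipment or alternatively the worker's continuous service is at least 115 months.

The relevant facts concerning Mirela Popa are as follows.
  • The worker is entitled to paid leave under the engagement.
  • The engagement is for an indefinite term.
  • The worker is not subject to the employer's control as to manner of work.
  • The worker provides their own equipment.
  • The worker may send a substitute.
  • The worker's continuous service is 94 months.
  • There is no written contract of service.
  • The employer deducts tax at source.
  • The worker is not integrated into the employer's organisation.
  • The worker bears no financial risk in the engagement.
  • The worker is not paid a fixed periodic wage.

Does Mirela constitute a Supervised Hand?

No

article 9 — Scheduled Servant: [the worker does not provide their own equipment? no] AND [the worker is paid a fixed periodic wage? no] AND [worker's continuous service: 94 months ≥ 115 months? no] → not satisfied.
article 8 — Supervised Servant: [the worker is integrated into the employer's organisation? no] OR [the engagement is for a fixed term? no] OR [the employer deducts tax at source? yes] → satisfied.
article 3 — Designated Worker: [not a Scheduled Servant (article 9)? yes] AND [Supervised Servant (article 8)? yes] → satisfied.
article 1 — Tier III Engagement: [the worker is entitled to paid leave under the engagement? yes] AND [Designated Worker (article 3)? yes] → satisfied.
article 6 — Registered Servant: [the engagement is for a fixed term? no] AND [the worker bears financial risk in the engagement? no] → not satisfied.
article 7 — Class-H Contractor: [the worker bears financial risk in the engagement? no] AND [Registered Servant (article 6)? no] → not satisfied.
article 15 — Class-K Worker: [the worker provides their own equipment? yes] OR [worker's continuous service: 94 months ≥ 115 months? no] → satisfied.
article 10 — Provisional Engagement: [Class-H Contractor (article 7)? no] OR [Class-K Worker (article 15)? yes] OR [the worker is paid a fixed periodic wage? no] → satisfied.
article 2 — Approved Contractor: [the worker is integrated into the employer's organisation? no] AND [there is a written contract of service? no] → not satisfied.
article 5 — Standard Worker: [the worker is not subject to the employer's control as to manner of work? yes] AND [the employer does not deduct tax at source? no] → not satisfied.
article 14 — Controlled Worker: [the worker is subject to the employer's control as to manner of work? no] AND [the worker bears no financial risk in the engagement? yes] AND [the engagement is for an indefinite term? yes] → not satisfied.
article 13 — Supervised Employee: [Approved Contractor (article 2)? no] OR [Standard Worker (article 5)? no] OR [Controlled Worker (article 14)? no] → not satisfied.
article 11 — Supervised Hand: not a Tier III Engagement (article 1)? no; not a Provisional Engagement (article 10)? no; Supervised Employee (article 13)? no — 0 of 3 hold (need ≥2) → not satisfied.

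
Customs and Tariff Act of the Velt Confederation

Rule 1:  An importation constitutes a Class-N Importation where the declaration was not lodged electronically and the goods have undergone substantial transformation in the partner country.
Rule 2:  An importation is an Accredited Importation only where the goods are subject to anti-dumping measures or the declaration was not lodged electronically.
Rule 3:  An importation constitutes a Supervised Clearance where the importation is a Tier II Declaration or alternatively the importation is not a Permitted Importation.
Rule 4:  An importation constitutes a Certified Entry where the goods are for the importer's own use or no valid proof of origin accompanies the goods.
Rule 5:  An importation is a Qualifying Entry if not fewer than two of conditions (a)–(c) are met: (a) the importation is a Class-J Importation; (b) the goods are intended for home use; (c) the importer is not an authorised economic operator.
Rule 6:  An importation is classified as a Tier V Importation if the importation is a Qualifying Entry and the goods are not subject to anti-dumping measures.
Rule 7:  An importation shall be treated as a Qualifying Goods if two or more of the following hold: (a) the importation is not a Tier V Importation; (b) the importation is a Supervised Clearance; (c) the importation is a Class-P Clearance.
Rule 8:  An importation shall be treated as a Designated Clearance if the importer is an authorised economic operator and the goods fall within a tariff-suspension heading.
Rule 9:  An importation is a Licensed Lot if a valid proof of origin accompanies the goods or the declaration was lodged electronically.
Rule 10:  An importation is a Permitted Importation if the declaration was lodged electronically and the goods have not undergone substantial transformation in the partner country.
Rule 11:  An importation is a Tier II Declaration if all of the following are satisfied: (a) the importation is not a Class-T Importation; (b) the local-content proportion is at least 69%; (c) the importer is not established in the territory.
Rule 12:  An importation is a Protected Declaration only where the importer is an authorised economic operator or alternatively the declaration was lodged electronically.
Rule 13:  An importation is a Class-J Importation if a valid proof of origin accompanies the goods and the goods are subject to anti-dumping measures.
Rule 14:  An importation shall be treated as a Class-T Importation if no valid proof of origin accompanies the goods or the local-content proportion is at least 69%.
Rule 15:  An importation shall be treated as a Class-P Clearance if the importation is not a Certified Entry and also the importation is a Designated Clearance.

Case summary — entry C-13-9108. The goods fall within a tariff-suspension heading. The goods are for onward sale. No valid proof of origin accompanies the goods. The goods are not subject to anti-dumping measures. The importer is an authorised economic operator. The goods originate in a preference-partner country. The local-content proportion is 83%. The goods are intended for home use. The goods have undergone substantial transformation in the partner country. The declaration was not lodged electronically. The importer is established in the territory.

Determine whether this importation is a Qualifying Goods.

Yes

rule 13 — Class-J Importation: [a valid proof of origin accompanies the goods? no] AND [the goods are subject to anti-dumping measures? no] → not satisfied.
rule 5 — Qualifying Entry: Class-J Importation (rule 13)? no; the goods are intended for home use? yes; the importer is not an authorised economic operator? no — 1 of 3 hold (need ≥2) → not satisfied.
rule 6 — Tier V Importation: [Qualifying Entry (rule 5)? no] AND [the goods are not subject to anti-dumping measures? yes] → not satisfied.
rule 14 — Class-T Importation: [no valid proof of origin accompanies the goods? yes] OR [local-content proportion: 83% ≥ 69%? yes] → satisfied.
rule 11 — Tier II Declaration: [not a Class-T Importation (rule 14)? no] AND [local-content proportion: 83% ≥ 69%? yes] AND [the importer is not established in the territory? no] → not satisfied.
rule 10 — Permitted Importation: [the declaration was lodged electronically? no] AND [the goods have not undergone substantial transformation in the partner country? no] → not satisfied.
rule 3 — Supervised Clearance: [Tier II Declaration (rule 11)? no] OR [not a Permitted Importation (rule 10)? yes] → satisfied.
rule 4 — Certified Entry: [the goods are for the importer's own use? no] OR [no valid proof of origin accompanies the goods? yes] → satisfied.
rule 8 — Designated Clearance: [the importer is an authorised economic operator? yes] AND [the goods fall within a tariff-suspension heading? yes] → satisfied.
rule 15 — Class-P Clearance: [not a Certified Entry (rule 4)? no] AND [Designated Clearance (rule 8)? yes] → not satisfied.
rule 7 — Qualifying Goods: not a Tier V Importation (rule 6)? yes; Supervised Clearance (rule 3)? yes; Class-P Clearance (rule 15)? no — 2 of 3 hold (need ≥2) → satisfied.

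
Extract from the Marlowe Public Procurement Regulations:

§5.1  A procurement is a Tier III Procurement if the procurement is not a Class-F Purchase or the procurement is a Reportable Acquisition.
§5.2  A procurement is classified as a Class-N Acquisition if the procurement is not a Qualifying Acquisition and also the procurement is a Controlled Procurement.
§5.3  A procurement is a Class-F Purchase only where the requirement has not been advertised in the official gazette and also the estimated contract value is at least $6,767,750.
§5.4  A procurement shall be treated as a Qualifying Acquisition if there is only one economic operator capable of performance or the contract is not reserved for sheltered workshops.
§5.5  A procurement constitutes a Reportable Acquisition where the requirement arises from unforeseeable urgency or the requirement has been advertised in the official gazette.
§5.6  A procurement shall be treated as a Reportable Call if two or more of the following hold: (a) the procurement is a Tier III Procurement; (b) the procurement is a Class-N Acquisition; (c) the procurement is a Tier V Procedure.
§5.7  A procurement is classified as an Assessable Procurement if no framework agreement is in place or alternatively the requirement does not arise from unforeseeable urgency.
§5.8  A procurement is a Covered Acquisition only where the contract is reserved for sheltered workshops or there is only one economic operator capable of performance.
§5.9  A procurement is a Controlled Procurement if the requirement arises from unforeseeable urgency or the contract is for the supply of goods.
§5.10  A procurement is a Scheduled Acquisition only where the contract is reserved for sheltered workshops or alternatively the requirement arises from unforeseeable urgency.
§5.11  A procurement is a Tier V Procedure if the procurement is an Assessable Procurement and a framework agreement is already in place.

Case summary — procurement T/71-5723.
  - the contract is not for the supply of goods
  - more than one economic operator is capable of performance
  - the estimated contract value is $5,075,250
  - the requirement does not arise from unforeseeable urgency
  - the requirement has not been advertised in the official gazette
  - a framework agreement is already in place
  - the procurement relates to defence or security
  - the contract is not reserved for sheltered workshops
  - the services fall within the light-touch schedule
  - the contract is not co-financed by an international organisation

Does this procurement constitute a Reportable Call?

Yes

§5.3 — Class-F Purchase: [the requirement has not been advertised in the official gazette? yes] AND [estimated contract value: $5,075,250 ≥ $6,767,750? no] → not satisfied.
§5.5 — Reportable Acquisition: [the requirement arises from unforeseeable urgency? no] OR [the requirement has been advertised in the official gazette? no] → not satisfied.
§5.1 — Tier III Procurement: [not a Class-F Purchase (§5.3)? yes] OR [Reportable Acquisition (§5.5)? no] → satisfied.
§5.4 — Qualifying Acquisition: [there is only one economic operator capable of performance? no] OR [the contract is not reserved for sheltered workshops? yes] → satisfied.
§5.9 — Controlled Procurement: [the requirement arises from unforeseeable urgency? no] OR [the contract is for the supply of goods? no] → not satisfied.
§5.2 — Class-N Acquisition: [not a Qualifying Acquisition (§5.4)? no] AND [Controlled Procurement (§5.9)? no] → not satisfied.
§5.7 — Assessable Procurement: [no framework agreement is in place? no] OR [the requirement does not arise from unforeseeable urgency? yes] → satisfied.
§5.11 — Tier V Procedure: [Assessable Procurement (§5.7)? yes] AND [a framework agreement is already in place? yes] → satisfied.
§5.6 — Reportable Call: Tier III Procurement (§5.1)? yes; Class-N Acquisition (§5.2)? no; Tier V Procedure (§5.11)? yes — 2 of 3 hold (need ≥2) → satisfied.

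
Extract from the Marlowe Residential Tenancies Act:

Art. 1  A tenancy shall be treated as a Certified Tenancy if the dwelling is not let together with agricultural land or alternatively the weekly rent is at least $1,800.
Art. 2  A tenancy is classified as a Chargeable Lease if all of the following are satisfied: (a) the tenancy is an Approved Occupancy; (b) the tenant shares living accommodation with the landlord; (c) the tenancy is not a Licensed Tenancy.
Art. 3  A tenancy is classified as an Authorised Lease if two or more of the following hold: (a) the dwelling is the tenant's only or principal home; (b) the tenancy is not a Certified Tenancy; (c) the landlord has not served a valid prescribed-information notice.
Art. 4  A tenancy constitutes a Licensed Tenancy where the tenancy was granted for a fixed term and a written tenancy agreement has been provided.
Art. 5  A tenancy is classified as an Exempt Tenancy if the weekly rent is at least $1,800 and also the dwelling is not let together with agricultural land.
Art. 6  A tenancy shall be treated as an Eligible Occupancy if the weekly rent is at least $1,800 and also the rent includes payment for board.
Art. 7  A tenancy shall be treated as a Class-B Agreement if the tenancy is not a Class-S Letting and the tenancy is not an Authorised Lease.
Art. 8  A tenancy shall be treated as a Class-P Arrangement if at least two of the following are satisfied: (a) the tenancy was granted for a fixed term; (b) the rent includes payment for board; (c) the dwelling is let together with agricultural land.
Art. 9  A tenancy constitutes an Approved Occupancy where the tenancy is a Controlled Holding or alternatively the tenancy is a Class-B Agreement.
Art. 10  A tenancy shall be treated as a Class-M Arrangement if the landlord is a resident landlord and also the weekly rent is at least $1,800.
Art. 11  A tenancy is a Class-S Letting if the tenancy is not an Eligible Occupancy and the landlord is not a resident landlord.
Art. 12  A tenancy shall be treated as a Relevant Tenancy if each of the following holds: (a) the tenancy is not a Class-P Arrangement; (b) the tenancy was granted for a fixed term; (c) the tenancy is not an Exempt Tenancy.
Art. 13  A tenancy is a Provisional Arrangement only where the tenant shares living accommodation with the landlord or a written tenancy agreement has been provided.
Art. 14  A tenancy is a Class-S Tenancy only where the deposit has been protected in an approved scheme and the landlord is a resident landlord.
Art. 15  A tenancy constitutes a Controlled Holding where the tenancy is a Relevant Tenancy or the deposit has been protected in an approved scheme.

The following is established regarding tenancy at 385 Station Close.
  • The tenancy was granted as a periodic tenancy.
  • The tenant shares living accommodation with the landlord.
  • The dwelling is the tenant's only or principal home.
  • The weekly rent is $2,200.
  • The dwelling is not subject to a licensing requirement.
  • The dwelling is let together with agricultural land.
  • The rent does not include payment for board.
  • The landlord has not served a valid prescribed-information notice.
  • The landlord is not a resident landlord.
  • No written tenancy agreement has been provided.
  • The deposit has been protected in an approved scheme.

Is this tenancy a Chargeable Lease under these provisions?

article 8 — Class-P Arrangement: the tenancy was granted for a fixed term? no; the rent includes payment for board? no; the dwelling is let together with agricultural land? yes — 1 of 3 hold (need ≥2) → not satisfied.
article 5 — Exempt Tenancy: [weekly rent: $2,200 ≥ $1,800? yes] AND [the dwelling is not let together with agricultural land? no] → not satisfied.
article 12 — Relevant Tenancy: [not a Class-P Arrangement (article 8)? yes] AND [the tenancy was granted for a fixed term? no] AND [not an Exempt Tenancy (article 5)? yes] → not satisfied.
article 15 — Controlled Holding: [Relevant Tenancy (article 12)? no] OR [the deposit has been protected in an approved scheme? yes] → satisfied.
article 6 — Eligible Occupancy: [weekly rent: $2,200 ≥ $1,800? yes] AND [the rent includes payment for board? no] → not satisfied.
article 11 — Class-S Letting: [not an Eligible Occupancy (article 6)? yes] AND [the landlord is not a resident landlord? yes] → satisfied.
article 1 — Certified Tenancy: [the dwelling is not let together with agricultural land? no] OR [weekly rent: $2,200 ≥ $1,800? yes] → satisfied.
article 3 — Authorised Lease: the dwelling is the tenant's only or principal home? yes; not a Certified Tenancy (article 1)? no; the landlord has not served a valid prescribed-information notice? yes — 2 of 3 hold (need ≥2) → satisfied.
article 7 — Class-B Agreement: [not a Class-S Letting (article 11)? no] AND [not an Authorised Lease (article 3)? no] → not satisfied.
article 9 — Approved Occupancy: [Controlled Holding (article 15)? yes] OR [Class-B Agreement (article 7)? no] → satisfied.
article 4 — Licensed Tenancy: [the tenancy was granted for a fixed term? no] AND [a written tenancy agreement has been provided? no] → not satisfied.
article 2 — Chargeable Lease: [Approved Occupancy (article 9)? yes] AND [the tenant shares living accommodation with the landlord? yes] AND [not a Licensed Tenancy (article 4)? yes] → satisfied.

Yes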